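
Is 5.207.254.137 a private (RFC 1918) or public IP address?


RFC 1918 private ranges:
  10.0.0.0/8 (10.0.0.0 - 10.255.255.255)
  172.16.0.0/12 (172.16.0.0 - 172.31.255.255)
  192.168.0.0/16 (192.168.0.0 - 192.168.255.255)
Public (not in any RFC 1918 range)


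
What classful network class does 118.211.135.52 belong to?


First octet: 118
Binary: 01110110
0xxxxxxx -> Class A (1-126)
Class A, default mask 255.0.0.0 (/8)


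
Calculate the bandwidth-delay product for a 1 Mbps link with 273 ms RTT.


BDP = bandwidth * RTT
= 1 Mbps * 273 ms
= 1 * 1e6 * 273 / 1000 bits
= 273000 bits
= 34125 bytes
= 33.3252 KB
BDP = 273000 bits (34125 bytes)


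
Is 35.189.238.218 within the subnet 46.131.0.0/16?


Subnet network: 46.131.0.0
Test IP AND mask: 35.189.0.0
No, 35.189.238.218 is not in 46.131.0.0/16


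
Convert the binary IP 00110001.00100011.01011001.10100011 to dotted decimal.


00110001 = 49
00100011 = 35
01011001 = 89
10100011 = 163
IP: 49.35.89.163


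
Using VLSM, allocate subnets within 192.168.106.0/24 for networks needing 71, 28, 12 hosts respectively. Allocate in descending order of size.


71 hosts -> /25 (126 usable): 192.168.106.0/25
28 hosts -> /27 (30 usable): 192.168.106.128/27
12 hosts -> /28 (14 usable): 192.168.106.160/28
Allocation: 192.168.106.0/25 (71 hosts, 126 usable); 192.168.106.128/27 (28 hosts, 30 usable); 192.168.106.160/28 (12 hosts, 14 usable)


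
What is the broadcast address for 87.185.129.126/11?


Network: 87.160.0.0/11
Host bits = 21
Set all host bits to 1:
Broadcast: 87.191.255.255


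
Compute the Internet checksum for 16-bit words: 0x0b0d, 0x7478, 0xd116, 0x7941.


Sum all words (with carry folding):
+ 0x0b0d = 0x0b0d
+ 0x7478 = 0x7f85
+ 0xd116 = 0x509c
+ 0x7941 = 0xc9dd
One's complement: ~0xc9dd
Checksum = 0x3622


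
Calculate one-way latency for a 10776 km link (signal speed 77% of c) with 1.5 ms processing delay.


Speed = 0.77 * 3e5 km/s = 231000 km/s
Propagation delay = 10776 / 231000 = 0.0466 s = 46.6494 ms
Processing delay = 1.5 ms
Total one-way latency = 48.1494 ms


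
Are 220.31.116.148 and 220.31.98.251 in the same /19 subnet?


Mask: 255.255.224.0
220.31.116.148 AND mask = 220.31.96.0
220.31.98.251 AND mask = 220.31.96.0
Yes, same subnet (220.31.96.0)


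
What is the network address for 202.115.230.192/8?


IP:   11001010.01110011.11100110.11000000
Mask: 11111111.00000000.00000000.00000000
AND operation:
Net:  11001010.00000000.00000000.00000000
Network: 202.0.0.0/8


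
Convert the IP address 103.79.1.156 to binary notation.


103 = 01100111
79 = 01001111
1 = 00000001
156 = 10011100
Binary: 01100111.01001111.00000001.10011100


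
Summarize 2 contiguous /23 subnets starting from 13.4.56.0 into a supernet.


Original prefix: /23
Number of subnets: 2 = 2^1
New prefix = 23 - 1 = 22
Supernet: 13.4.56.0/22


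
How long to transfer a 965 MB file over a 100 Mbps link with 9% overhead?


Effective throughput = 100 * (1 - 9/100) = 91 Mbps
File size in Mb = 965 * 8 = 7720 Mb
Time = 7720 / 91
Time = 84.8352 seconds


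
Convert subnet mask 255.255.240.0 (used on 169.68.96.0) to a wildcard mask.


Subnet mask: 255.255.240.0
Wildcard = 255.255.255.255 - subnet mask
255 - 255 = 0
255 - 255 = 0
255 - 240 = 15
255 - 0 = 255
Wildcard: 0.0.15.255


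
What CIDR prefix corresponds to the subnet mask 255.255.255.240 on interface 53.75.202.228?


Binary: 11111111.11111111.11111111.11110000
Count leading 1s
Prefix: /28


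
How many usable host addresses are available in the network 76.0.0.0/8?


Host bits = 32 - 8 = 24
Total addresses = 2^24 = 16777216
Usable = total - 2 (network and broadcast)
Usable hosts: 16777214


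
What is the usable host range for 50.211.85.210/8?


Network: 50.0.0.0
Broadcast: 50.255.255.255
First usable = network + 1
Last usable = broadcast - 1
Range: 50.0.0.1 to 50.255.255.254


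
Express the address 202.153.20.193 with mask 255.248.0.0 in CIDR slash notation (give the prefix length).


Binary: 11111111.11111000.00000000.00000000
Count leading 1s
Prefix: /13


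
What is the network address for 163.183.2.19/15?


IP:   10100011.10110111.00000010.00010011
Mask: 11111111.11111110.00000000.00000000
AND operation:
Net:  10100011.10110110.00000000.00000000
Network: 163.182.0.0/15


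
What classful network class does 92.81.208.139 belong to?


First octet: 92
Binary: 01011100
0xxxxxxx -> Class A (1-126)
Class A, default mask 255.0.0.0 (/8)


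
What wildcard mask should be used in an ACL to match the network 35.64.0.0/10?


Subnet mask: 255.192.0.0
Wildcard = 255.255.255.255 - subnet mask
255 - 255 = 0
255 - 192 = 63
255 - 0 = 255
255 - 0 = 255
Wildcard: 0.63.255.255


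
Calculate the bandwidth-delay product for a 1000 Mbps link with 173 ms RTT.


BDP = bandwidth * RTT
= 1000 Mbps * 173 ms
= 1000 * 1e6 * 173 / 1000 bits
= 173000000 bits
= 21625000 bytes
= 21118.1641 KB
BDP = 173000000 bits (21625000 bytes)


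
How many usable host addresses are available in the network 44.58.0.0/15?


Host bits = 32 - 15 = 17
Total addresses = 2^17 = 131072
Usable = total - 2 (network and broadcast)
Usable hosts: 131070


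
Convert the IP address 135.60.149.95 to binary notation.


135 = 10000111
60 = 00111100
149 = 10010101
95 = 01011111
Binary: 10000111.00111100.10010101.01011111


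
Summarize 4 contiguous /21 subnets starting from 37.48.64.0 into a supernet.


Original prefix: /21
Number of subnets: 4 = 2^2
New prefix = 21 - 2 = 19
Supernet: 37.48.64.0/19


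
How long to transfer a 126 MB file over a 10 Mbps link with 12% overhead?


Effective throughput = 10 * (1 - 12/100) = 8.8 Mbps
File size in Mb = 126 * 8 = 1008 Mb
Time = 1008 / 8.8
Time = 114.5455 seconds


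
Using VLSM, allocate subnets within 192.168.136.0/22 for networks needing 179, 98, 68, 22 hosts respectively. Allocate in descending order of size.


179 hosts -> /24 (254 usable): 192.168.136.0/24
98 hosts -> /25 (126 usable): 192.168.137.0/25
68 hosts -> /25 (126 usable): 192.168.137.128/25
22 hosts -> /27 (30 usable): 192.168.138.0/27
Allocation: 192.168.136.0/24 (179 hosts, 254 usable); 192.168.137.0/25 (98 hosts, 126 usable); 192.168.137.128/25 (68 hosts, 126 usable); 192.168.138.0/27 (22 hosts, 30 usable)


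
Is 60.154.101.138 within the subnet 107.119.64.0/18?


Subnet network: 107.119.64.0
Test IP AND mask: 60.154.64.0
No, 60.154.101.138 is not in 107.119.64.0/18


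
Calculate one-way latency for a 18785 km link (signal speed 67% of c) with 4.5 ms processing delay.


Speed = 0.67 * 3e5 km/s = 201000 km/s
Propagation delay = 18785 / 201000 = 0.0935 s = 93.4577 ms
Processing delay = 4.5 ms
Total one-way latency = 97.9577 ms


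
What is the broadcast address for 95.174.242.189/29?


Network: 95.174.242.184/29
Host bits = 3
Set all host bits to 1:
Broadcast: 95.174.242.191


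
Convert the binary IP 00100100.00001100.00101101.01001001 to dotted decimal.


00100100 = 36
00001100 = 12
00101101 = 45
01001001 = 73
IP: 36.12.45.73


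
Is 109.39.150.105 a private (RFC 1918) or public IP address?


RFC 1918 private ranges:
  10.0.0.0/8 (10.0.0.0 - 10.255.255.255)
  172.16.0.0/12 (172.16.0.0 - 172.31.255.255)
  192.168.0.0/16 (192.168.0.0 - 192.168.255.255)
Public (not in any RFC 1918 range)


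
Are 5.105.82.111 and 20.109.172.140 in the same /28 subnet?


Mask: 255.255.255.240
5.105.82.111 AND mask = 5.105.82.96
20.109.172.140 AND mask = 20.109.172.128
No, different subnets (5.105.82.96 vs 20.109.172.128)


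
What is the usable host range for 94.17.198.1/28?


Network: 94.17.198.0
Broadcast: 94.17.198.15
First usable = network + 1
Last usable = broadcast - 1
Range: 94.17.198.1 to 94.17.198.14


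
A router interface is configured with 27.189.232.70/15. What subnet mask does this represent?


/15 means 15 network bits, 17 host bits
Binary: 11111111111111100000000000000000
Mask: 255.254.0.0


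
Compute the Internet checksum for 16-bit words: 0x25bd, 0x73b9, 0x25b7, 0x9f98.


Sum all words (with carry folding):
+ 0x25bd = 0x25bd
+ 0x73b9 = 0x9976
+ 0x25b7 = 0xbf2d
+ 0x9f98 = 0x5ec6
One's complement: ~0x5ec6
Checksum = 0xa139


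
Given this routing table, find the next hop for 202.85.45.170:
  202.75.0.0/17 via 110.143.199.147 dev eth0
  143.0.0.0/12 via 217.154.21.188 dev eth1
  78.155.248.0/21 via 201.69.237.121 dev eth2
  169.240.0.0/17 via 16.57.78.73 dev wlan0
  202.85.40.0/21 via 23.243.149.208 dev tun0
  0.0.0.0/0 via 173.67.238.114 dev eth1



Longest prefix match for 202.85.45.170:
  /17 202.75.0.0: no
  /12 143.0.0.0: no
  /21 78.155.248.0: no
  /17 169.240.0.0: no
  /21 202.85.40.0: MATCH
  /0 0.0.0.0: MATCH
Selected: next-hop 23.243.149.208 via tun0 (matched /21)


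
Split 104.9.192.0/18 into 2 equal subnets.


New prefix = 18 + 1 = 19
Each subnet has 8192 addresses
  104.9.192.0/19
  104.9.224.0/19
Subnets: 104.9.192.0/19, 104.9.224.0/19


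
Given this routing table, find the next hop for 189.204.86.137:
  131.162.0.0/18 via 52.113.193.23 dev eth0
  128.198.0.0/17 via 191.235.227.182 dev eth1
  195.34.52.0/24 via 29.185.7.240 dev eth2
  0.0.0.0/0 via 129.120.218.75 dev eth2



Longest prefix match for 189.204.86.137:
  /18 131.162.0.0: no
  /17 128.198.0.0: no
  /24 195.34.52.0: no
  /0 0.0.0.0: MATCH
Selected: next-hop 129.120.218.75 via eth2 (matched /0)


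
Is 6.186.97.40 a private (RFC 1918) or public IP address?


RFC 1918 private ranges:
  10.0.0.0/8 (10.0.0.0 - 10.255.255.255)
  172.16.0.0/12 (172.16.0.0 - 172.31.255.255)
  192.168.0.0/16 (192.168.0.0 - 192.168.255.255)
Public (not in any RFC 1918 range)


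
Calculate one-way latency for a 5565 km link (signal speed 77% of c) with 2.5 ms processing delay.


Speed = 0.77 * 3e5 km/s = 231000 km/s
Propagation delay = 5565 / 231000 = 0.0241 s = 24.0909 ms
Processing delay = 2.5 ms
Total one-way latency = 26.5909 ms


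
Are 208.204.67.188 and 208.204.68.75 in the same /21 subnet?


Mask: 255.255.248.0
208.204.67.188 AND mask = 208.204.64.0
208.204.68.75 AND mask = 208.204.64.0
Yes, same subnet (208.204.64.0)


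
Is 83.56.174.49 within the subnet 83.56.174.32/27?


Subnet network: 83.56.174.32
Test IP AND mask: 83.56.174.32
Yes, 83.56.174.49 is in 83.56.174.32/27


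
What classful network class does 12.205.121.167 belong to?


First octet: 12
Binary: 00001100
0xxxxxxx -> Class A (1-126)
Class A, default mask 255.0.0.0 (/8)


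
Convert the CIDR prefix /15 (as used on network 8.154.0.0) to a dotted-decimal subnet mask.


/15 means 15 network bits, 17 host bits
Binary: 11111111111111100000000000000000
Mask: 255.254.0.0


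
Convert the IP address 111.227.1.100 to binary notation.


111 = 01101111
227 = 11100011
1 = 00000001
100 = 01100100
Binary: 01101111.11100011.00000001.01100100


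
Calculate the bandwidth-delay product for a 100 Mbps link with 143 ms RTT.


BDP = bandwidth * RTT
= 100 Mbps * 143 ms
= 100 * 1e6 * 143 / 1000 bits
= 14300000 bits
= 1787500 bytes
= 1745.6055 KB
BDP = 14300000 bits (1787500 bytes)


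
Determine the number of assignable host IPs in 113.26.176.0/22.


Host bits = 32 - 22 = 10
Total addresses = 2^10 = 1024
Usable = total - 2 (network and broadcast)
Usable hosts: 1022


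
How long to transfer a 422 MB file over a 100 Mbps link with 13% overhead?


Effective throughput = 100 * (1 - 13/100) = 87 Mbps
File size in Mb = 422 * 8 = 3376 Mb
Time = 3376 / 87
Time = 38.8046 seconds


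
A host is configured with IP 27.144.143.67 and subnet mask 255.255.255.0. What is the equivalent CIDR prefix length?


Binary: 11111111.11111111.11111111.00000000
Count leading 1s
Prefix: /24


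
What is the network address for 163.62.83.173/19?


IP:   10100011.00111110.01010011.10101101
Mask: 11111111.11111111.11100000.00000000
AND operation:
Net:  10100011.00111110.01000000.00000000
Network: 163.62.64.0/19


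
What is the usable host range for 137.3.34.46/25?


Network: 137.3.34.0
Broadcast: 137.3.34.127
First usable = network + 1
Last usable = broadcast - 1
Range: 137.3.34.1 to 137.3.34.126


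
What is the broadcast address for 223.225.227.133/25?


Network: 223.225.227.128/25
Host bits = 7
Set all host bits to 1:
Broadcast: 223.225.227.255


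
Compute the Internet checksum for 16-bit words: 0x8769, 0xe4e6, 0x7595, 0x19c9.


Sum all words (with carry folding):
+ 0x8769 = 0x8769
+ 0xe4e6 = 0x6c50
+ 0x7595 = 0xe1e5
+ 0x19c9 = 0xfbae
One's complement: ~0xfbae
Checksum = 0x0451


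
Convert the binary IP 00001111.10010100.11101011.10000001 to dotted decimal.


00001111 = 15
10010100 = 148
11101011 = 235
10000001 = 129
IP: 15.148.235.129


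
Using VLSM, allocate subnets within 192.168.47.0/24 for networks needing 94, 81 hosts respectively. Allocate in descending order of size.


94 hosts -> /25 (126 usable): 192.168.47.0/25
81 hosts -> /25 (126 usable): 192.168.47.128/25
Allocation: 192.168.47.0/25 (94 hosts, 126 usable); 192.168.47.128/25 (81 hosts, 126 usable)


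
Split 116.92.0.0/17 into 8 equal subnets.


New prefix = 17 + 3 = 20
Each subnet has 4096 addresses
  116.92.0.0/20
  116.92.16.0/20
  116.92.32.0/20
  116.92.48.0/20
  116.92.64.0/20
  116.92.80.0/20
  116.92.96.0/20
  116.92.112.0/20
Subnets: 116.92.0.0/20, 116.92.16.0/20, 116.92.32.0/20, 116.92.48.0/20, 116.92.64.0/20, 116.92.80.0/20, 116.92.96.0/20, 116.92.112.0/20


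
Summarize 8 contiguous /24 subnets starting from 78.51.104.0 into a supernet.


Original prefix: /24
Number of subnets: 8 = 2^3
New prefix = 24 - 3 = 21
Supernet: 78.51.104.0/21


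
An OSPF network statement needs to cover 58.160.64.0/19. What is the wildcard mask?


Subnet mask: 255.255.224.0
Wildcard = 255.255.255.255 - subnet mask
255 - 255 = 0
255 - 255 = 0
255 - 224 = 31
255 - 0 = 255
Wildcard: 0.0.31.255


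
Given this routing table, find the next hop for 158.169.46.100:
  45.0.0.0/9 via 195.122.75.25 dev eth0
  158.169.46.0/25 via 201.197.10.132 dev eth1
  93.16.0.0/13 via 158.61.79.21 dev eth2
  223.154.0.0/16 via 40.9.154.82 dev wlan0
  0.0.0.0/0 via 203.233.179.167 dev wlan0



Longest prefix match for 158.169.46.100:
  /9 45.0.0.0: no
  /25 158.169.46.0: MATCH
  /13 93.16.0.0: no
  /16 223.154.0.0: no
  /0 0.0.0.0: MATCH
Selected: next-hop 201.197.10.132 via eth1 (matched /25)


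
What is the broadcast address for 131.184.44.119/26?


Network: 131.184.44.64/26
Host bits = 6
Set all host bits to 1:
Broadcast: 131.184.44.127


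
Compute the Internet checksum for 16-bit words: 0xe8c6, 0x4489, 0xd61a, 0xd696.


Sum all words (with carry folding):
+ 0xe8c6 = 0xe8c6
+ 0x4489 = 0x2d50
+ 0xd61a = 0x036b
+ 0xd696 = 0xda01
One's complement: ~0xda01
Checksum = 0x25fe


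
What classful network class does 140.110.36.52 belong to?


First octet: 140
Binary: 10001100
10xxxxxx -> Class B (128-191)
Class B, default mask 255.255.0.0 (/16)


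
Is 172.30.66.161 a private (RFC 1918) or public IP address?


RFC 1918 private ranges:
  10.0.0.0/8 (10.0.0.0 - 10.255.255.255)
  172.16.0.0/12 (172.16.0.0 - 172.31.255.255)
  192.168.0.0/16 (192.168.0.0 - 192.168.255.255)
Private (in 172.16.0.0/12)


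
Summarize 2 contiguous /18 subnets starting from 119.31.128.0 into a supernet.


Original prefix: /18
Number of subnets: 2 = 2^1
New prefix = 18 - 1 = 17
Supernet: 119.31.128.0/17


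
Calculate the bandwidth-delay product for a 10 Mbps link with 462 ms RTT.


BDP = bandwidth * RTT
= 10 Mbps * 462 ms
= 10 * 1e6 * 462 / 1000 bits
= 4620000 bits
= 577500 bytes
= 563.9648 KB
BDP = 4620000 bits (577500 bytes)


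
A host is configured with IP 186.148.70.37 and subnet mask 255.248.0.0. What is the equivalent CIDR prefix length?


Binary: 11111111.11111000.00000000.00000000
Count leading 1s
Prefix: /13


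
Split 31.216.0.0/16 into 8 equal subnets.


New prefix = 16 + 3 = 19
Each subnet has 8192 addresses
  31.216.0.0/19
  31.216.32.0/19
  31.216.64.0/19
  31.216.96.0/19
  31.216.128.0/19
  31.216.160.0/19
  31.216.192.0/19
  31.216.224.0/19
Subnets: 31.216.0.0/19, 31.216.32.0/19, 31.216.64.0/19, 31.216.96.0/19, 31.216.128.0/19, 31.216.160.0/19, 31.216.192.0/19, 31.216.224.0/19


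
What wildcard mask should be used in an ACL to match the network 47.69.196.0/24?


Subnet mask: 255.255.255.0
Wildcard = 255.255.255.255 - subnet mask
255 - 255 = 0
255 - 255 = 0
255 - 255 = 0
255 - 0 = 255
Wildcard: 0.0.0.255


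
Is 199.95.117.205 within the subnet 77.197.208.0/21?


Subnet network: 77.197.208.0
Test IP AND mask: 199.95.112.0
No, 199.95.117.205 is not in 77.197.208.0/21


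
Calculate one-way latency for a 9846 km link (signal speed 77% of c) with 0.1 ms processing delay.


Speed = 0.77 * 3e5 km/s = 231000 km/s
Propagation delay = 9846 / 231000 = 0.0426 s = 42.6234 ms
Processing delay = 0.1 ms
Total one-way latency = 42.7234 ms


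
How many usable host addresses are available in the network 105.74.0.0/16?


Host bits = 32 - 16 = 16
Total addresses = 2^16 = 65536
Usable = total - 2 (network and broadcast)
Usable hosts: 65534


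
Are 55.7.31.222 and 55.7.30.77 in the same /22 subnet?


Mask: 255.255.252.0
55.7.31.222 AND mask = 55.7.28.0
55.7.30.77 AND mask = 55.7.28.0
Yes, same subnet (55.7.28.0)


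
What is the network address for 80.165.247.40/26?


IP:   01010000.10100101.11110111.00101000
Mask: 11111111.11111111.11111111.11000000
AND operation:
Net:  01010000.10100101.11110111.00000000
Network: 80.165.247.0/26


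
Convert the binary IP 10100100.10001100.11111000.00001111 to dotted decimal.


10100100 = 164
10001100 = 140
11111000 = 248
00001111 = 15
IP: 164.140.248.15


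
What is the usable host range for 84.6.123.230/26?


Network: 84.6.123.192
Broadcast: 84.6.123.255
First usable = network + 1
Last usable = broadcast - 1
Range: 84.6.123.193 to 84.6.123.254


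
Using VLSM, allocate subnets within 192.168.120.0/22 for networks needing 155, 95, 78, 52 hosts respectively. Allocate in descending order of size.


155 hosts -> /24 (254 usable): 192.168.120.0/24
95 hosts -> /25 (126 usable): 192.168.121.0/25
78 hosts -> /25 (126 usable): 192.168.121.128/25
52 hosts -> /26 (62 usable): 192.168.122.0/26
Allocation: 192.168.120.0/24 (155 hosts, 254 usable); 192.168.121.0/25 (95 hosts, 126 usable); 192.168.121.128/25 (78 hosts, 126 usable); 192.168.122.0/26 (52 hosts, 62 usable)


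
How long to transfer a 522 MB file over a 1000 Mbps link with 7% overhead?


Effective throughput = 1000 * (1 - 7/100) = 930.0 Mbps
File size in Mb = 522 * 8 = 4176 Mb
Time = 4176 / 930.0
Time = 4.4903 seconds


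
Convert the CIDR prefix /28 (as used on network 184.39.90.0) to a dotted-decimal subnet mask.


/28 means 28 network bits, 4 host bits
Binary: 11111111111111111111111111110000
Mask: 255.255.255.240


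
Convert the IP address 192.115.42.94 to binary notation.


192 = 11000000
115 = 01110011
42 = 00101010
94 = 01011110
Binary: 11000000.01110011.00101010.01011110


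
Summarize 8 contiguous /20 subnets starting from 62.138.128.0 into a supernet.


Original prefix: /20
Number of subnets: 8 = 2^3
New prefix = 20 - 3 = 17
Supernet: 62.138.128.0/17


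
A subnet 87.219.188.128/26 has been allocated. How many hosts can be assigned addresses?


Host bits = 32 - 26 = 6
Total addresses = 2^6 = 64
Usable = total - 2 (network and broadcast)
Usable hosts: 62


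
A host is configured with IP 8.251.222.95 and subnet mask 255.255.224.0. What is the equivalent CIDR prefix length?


Binary: 11111111.11111111.11100000.00000000
Count leading 1s
Prefix: /19


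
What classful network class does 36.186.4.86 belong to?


First octet: 36
Binary: 00100100
0xxxxxxx -> Class A (1-126)
Class A, default mask 255.0.0.0 (/8)


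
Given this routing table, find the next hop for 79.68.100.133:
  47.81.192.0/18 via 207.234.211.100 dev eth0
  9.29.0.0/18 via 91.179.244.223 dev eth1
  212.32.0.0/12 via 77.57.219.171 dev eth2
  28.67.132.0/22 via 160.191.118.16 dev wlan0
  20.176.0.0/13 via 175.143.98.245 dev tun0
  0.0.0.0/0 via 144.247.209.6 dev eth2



Longest prefix match for 79.68.100.133:
  /18 47.81.192.0: no
  /18 9.29.0.0: no
  /12 212.32.0.0: no
  /22 28.67.132.0: no
  /13 20.176.0.0: no
  /0 0.0.0.0: MATCH
Selected: next-hop 144.247.209.6 via eth2 (matched /0)


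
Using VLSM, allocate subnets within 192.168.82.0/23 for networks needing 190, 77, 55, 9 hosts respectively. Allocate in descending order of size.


190 hosts -> /24 (254 usable): 192.168.82.0/24
77 hosts -> /25 (126 usable): 192.168.83.0/25
55 hosts -> /26 (62 usable): 192.168.83.128/26
9 hosts -> /28 (14 usable): 192.168.83.192/28
Allocation: 192.168.82.0/24 (190 hosts, 254 usable); 192.168.83.0/25 (77 hosts, 126 usable); 192.168.83.128/26 (55 hosts, 62 usable); 192.168.83.192/28 (9 hosts, 14 usable)


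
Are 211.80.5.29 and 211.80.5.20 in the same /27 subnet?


Mask: 255.255.255.224
211.80.5.29 AND mask = 211.80.5.0
211.80.5.20 AND mask = 211.80.5.0
Yes, same subnet (211.80.5.0)


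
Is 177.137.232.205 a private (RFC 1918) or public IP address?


RFC 1918 private ranges:
  10.0.0.0/8 (10.0.0.0 - 10.255.255.255)
  172.16.0.0/12 (172.16.0.0 - 172.31.255.255)
  192.168.0.0/16 (192.168.0.0 - 192.168.255.255)
Public (not in any RFC 1918 range)


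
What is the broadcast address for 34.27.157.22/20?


Network: 34.27.144.0/20
Host bits = 12
Set all host bits to 1:
Broadcast: 34.27.159.255


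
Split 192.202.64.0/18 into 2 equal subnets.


New prefix = 18 + 1 = 19
Each subnet has 8192 addresses
  192.202.64.0/19
  192.202.96.0/19
Subnets: 192.202.64.0/19, 192.202.96.0/19


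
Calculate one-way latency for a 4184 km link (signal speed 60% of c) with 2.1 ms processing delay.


Speed = 0.6 * 3e5 km/s = 180000 km/s
Propagation delay = 4184 / 180000 = 0.0232 s = 23.2444 ms
Processing delay = 2.1 ms
Total one-way latency = 25.3444 ms


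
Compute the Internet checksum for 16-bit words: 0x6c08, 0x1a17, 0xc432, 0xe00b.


Sum all words (with carry folding):
+ 0x6c08 = 0x6c08
+ 0x1a17 = 0x861f
+ 0xc432 = 0x4a52
+ 0xe00b = 0x2a5e
One's complement: ~0x2a5e
Checksum = 0xd5a1


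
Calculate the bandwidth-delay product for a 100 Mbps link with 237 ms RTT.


BDP = bandwidth * RTT
= 100 Mbps * 237 ms
= 100 * 1e6 * 237 / 1000 bits
= 23700000 bits
= 2962500 bytes
= 2893.0664 KB
BDP = 23700000 bits (2962500 bytes)


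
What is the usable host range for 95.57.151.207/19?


Network: 95.57.128.0
Broadcast: 95.57.159.255
First usable = network + 1
Last usable = broadcast - 1
Range: 95.57.128.1 to 95.57.159.254


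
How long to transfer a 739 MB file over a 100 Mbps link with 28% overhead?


Effective throughput = 100 * (1 - 28/100) = 72 Mbps
File size in Mb = 739 * 8 = 5912 Mb
Time = 5912 / 72
Time = 82.1111 seconds


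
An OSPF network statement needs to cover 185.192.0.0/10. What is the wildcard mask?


Subnet mask: 255.192.0.0
Wildcard = 255.255.255.255 - subnet mask
255 - 255 = 0
255 - 192 = 63
255 - 0 = 255
255 - 0 = 255
Wildcard: 0.63.255.255


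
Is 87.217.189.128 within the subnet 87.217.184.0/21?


Subnet network: 87.217.184.0
Test IP AND mask: 87.217.184.0
Yes, 87.217.189.128 is in 87.217.184.0/21


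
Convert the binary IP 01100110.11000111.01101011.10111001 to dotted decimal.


01100110 = 102
11000111 = 199
01101011 = 107
10111001 = 185
IP: 102.199.107.185


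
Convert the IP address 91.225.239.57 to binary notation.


91 = 01011011
225 = 11100001
239 = 11101111
57 = 00111001
Binary: 01011011.11100001.11101111.00111001


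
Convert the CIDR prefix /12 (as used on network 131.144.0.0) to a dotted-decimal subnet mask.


/12 means 12 network bits, 20 host bits
Binary: 11111111111100000000000000000000
Mask: 255.240.0.0


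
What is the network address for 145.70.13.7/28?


IP:   10010001.01000110.00001101.00000111
Mask: 11111111.11111111.11111111.11110000
AND operation:
Net:  10010001.01000110.00001101.00000000
Network: 145.70.13.0/28


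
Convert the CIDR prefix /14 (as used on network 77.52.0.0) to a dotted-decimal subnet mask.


/14 means 14 network bits, 18 host bits
Binary: 11111111111111000000000000000000
Mask: 255.252.0.0


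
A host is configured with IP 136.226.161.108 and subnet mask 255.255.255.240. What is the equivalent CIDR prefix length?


Binary: 11111111.11111111.11111111.11110000
Count leading 1s
Prefix: /28


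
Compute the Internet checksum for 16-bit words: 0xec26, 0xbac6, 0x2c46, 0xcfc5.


Sum all words (with carry folding):
+ 0xec26 = 0xec26
+ 0xbac6 = 0xa6ed
+ 0x2c46 = 0xd333
+ 0xcfc5 = 0xa2f9
One's complement: ~0xa2f9
Checksum = 0x5d06


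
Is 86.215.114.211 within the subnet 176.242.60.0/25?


Subnet network: 176.242.60.0
Test IP AND mask: 86.215.114.128
No, 86.215.114.211 is not in 176.242.60.0/25


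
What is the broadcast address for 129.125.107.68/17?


Network: 129.125.0.0/17
Host bits = 15
Set all host bits to 1:
Broadcast: 129.125.127.255


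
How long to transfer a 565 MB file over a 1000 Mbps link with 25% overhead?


Effective throughput = 1000 * (1 - 25/100) = 750 Mbps
File size in Mb = 565 * 8 = 4520 Mb
Time = 4520 / 750
Time = 6.0267 seconds


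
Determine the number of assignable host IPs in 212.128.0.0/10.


Host bits = 32 - 10 = 22
Total addresses = 2^22 = 4194304
Usable = total - 2 (network and broadcast)
Usable hosts: 4194302


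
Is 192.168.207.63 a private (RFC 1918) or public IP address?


RFC 1918 private ranges:
  10.0.0.0/8 (10.0.0.0 - 10.255.255.255)
  172.16.0.0/12 (172.16.0.0 - 172.31.255.255)
  192.168.0.0/16 (192.168.0.0 - 192.168.255.255)
Private (in 192.168.0.0/16)


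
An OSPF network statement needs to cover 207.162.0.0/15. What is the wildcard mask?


Subnet mask: 255.254.0.0
Wildcard = 255.255.255.255 - subnet mask
255 - 255 = 0
255 - 254 = 1
255 - 0 = 255
255 - 0 = 255
Wildcard: 0.1.255.255


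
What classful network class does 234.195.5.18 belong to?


First octet: 234
Binary: 11101010
1110xxxx -> Class D (224-239)
Class D (multicast), default mask N/A


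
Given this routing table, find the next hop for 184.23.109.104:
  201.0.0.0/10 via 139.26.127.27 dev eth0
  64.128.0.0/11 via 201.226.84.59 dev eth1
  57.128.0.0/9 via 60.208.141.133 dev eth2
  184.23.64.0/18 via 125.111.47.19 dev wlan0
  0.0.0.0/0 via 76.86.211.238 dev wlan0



Longest prefix match for 184.23.109.104:
  /10 201.0.0.0: no
  /11 64.128.0.0: no
  /9 57.128.0.0: no
  /18 184.23.64.0: MATCH
  /0 0.0.0.0: MATCH
Selected: next-hop 125.111.47.19 via wlan0 (matched /18)


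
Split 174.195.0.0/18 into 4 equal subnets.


New prefix = 18 + 2 = 20
Each subnet has 4096 addresses
  174.195.0.0/20
  174.195.16.0/20
  174.195.32.0/20
  174.195.48.0/20
Subnets: 174.195.0.0/20, 174.195.16.0/20, 174.195.32.0/20, 174.195.48.0/20


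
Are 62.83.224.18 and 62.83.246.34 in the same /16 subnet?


Mask: 255.255.0.0
62.83.224.18 AND mask = 62.83.0.0
62.83.246.34 AND mask = 62.83.0.0
Yes, same subnet (62.83.0.0)


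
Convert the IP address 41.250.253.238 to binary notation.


41 = 00101001
250 = 11111010
253 = 11111101
238 = 11101110
Binary: 00101001.11111010.11111101.11101110


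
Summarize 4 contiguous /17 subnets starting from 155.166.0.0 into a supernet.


Original prefix: /17
Number of subnets: 4 = 2^2
New prefix = 17 - 2 = 15
Supernet: 155.166.0.0/15


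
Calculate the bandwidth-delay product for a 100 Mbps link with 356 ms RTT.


BDP = bandwidth * RTT
= 100 Mbps * 356 ms
= 100 * 1e6 * 356 / 1000 bits
= 35600000 bits
= 4450000 bytes
= 4345.7031 KB
BDP = 35600000 bits (4450000 bytes)


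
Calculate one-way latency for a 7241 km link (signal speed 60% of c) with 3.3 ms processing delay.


Speed = 0.6 * 3e5 km/s = 180000 km/s
Propagation delay = 7241 / 180000 = 0.0402 s = 40.2278 ms
Processing delay = 3.3 ms
Total one-way latency = 43.5278 ms


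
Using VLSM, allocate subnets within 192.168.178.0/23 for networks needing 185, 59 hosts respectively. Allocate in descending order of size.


185 hosts -> /24 (254 usable): 192.168.178.0/24
59 hosts -> /26 (62 usable): 192.168.179.0/26
Allocation: 192.168.178.0/24 (185 hosts, 254 usable); 192.168.179.0/26 (59 hosts, 62 usable)


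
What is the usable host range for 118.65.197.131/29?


Network: 118.65.197.128
Broadcast: 118.65.197.135
First usable = network + 1
Last usable = broadcast - 1
Range: 118.65.197.129 to 118.65.197.134


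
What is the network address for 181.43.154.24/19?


IP:   10110101.00101011.10011010.00011000
Mask: 11111111.11111111.11100000.00000000
AND operation:
Net:  10110101.00101011.10000000.00000000
Network: 181.43.128.0/19


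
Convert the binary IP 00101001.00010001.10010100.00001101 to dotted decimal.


00101001 = 41
00010001 = 17
10010100 = 148
00001101 = 13
IP: 41.17.148.13


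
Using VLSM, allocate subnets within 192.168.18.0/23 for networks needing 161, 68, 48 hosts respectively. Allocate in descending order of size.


161 hosts -> /24 (254 usable): 192.168.18.0/24
68 hosts -> /25 (126 usable): 192.168.19.0/25
48 hosts -> /26 (62 usable): 192.168.19.128/26
Allocation: 192.168.18.0/24 (161 hosts, 254 usable); 192.168.19.0/25 (68 hosts, 126 usable); 192.168.19.128/26 (48 hosts, 62 usable)


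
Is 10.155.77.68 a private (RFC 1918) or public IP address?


RFC 1918 private ranges:
  10.0.0.0/8 (10.0.0.0 - 10.255.255.255)
  172.16.0.0/12 (172.16.0.0 - 172.31.255.255)
  192.168.0.0/16 (192.168.0.0 - 192.168.255.255)
Private (in 10.0.0.0/8)


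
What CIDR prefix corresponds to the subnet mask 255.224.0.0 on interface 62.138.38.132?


Binary: 11111111.11100000.00000000.00000000
Count leading 1s
Prefix: /11


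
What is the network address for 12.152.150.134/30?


IP:   00001100.10011000.10010110.10000110
Mask: 11111111.11111111.11111111.11111100
AND operation:
Net:  00001100.10011000.10010110.10000100
Network: 12.152.150.132/30


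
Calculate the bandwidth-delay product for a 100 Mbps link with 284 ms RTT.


BDP = bandwidth * RTT
= 100 Mbps * 284 ms
= 100 * 1e6 * 284 / 1000 bits
= 28400000 bits
= 3550000 bytes
= 3466.7969 KB
BDP = 28400000 bits (3550000 bytes)


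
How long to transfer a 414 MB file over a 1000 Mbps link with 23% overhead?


Effective throughput = 1000 * (1 - 23/100) = 770 Mbps
File size in Mb = 414 * 8 = 3312 Mb
Time = 3312 / 770
Time = 4.3013 seconds


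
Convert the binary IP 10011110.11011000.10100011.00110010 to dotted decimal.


10011110 = 158
11011000 = 216
10100011 = 163
00110010 = 50
IP: 158.216.163.50


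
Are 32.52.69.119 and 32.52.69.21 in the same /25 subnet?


Mask: 255.255.255.128
32.52.69.119 AND mask = 32.52.69.0
32.52.69.21 AND mask = 32.52.69.0
Yes, same subnet (32.52.69.0)


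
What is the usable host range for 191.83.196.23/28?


Network: 191.83.196.16
Broadcast: 191.83.196.31
First usable = network + 1
Last usable = broadcast - 1
Range: 191.83.196.17 to 191.83.196.30


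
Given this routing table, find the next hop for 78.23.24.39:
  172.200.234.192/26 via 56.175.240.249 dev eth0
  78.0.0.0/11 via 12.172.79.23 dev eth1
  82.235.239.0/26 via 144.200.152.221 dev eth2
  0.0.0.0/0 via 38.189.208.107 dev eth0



Longest prefix match for 78.23.24.39:
  /26 172.200.234.192: no
  /11 78.0.0.0: MATCH
  /26 82.235.239.0: no
  /0 0.0.0.0: MATCH
Selected: next-hop 12.172.79.23 via eth1 (matched /11)


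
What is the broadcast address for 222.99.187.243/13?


Network: 222.96.0.0/13
Host bits = 19
Set all host bits to 1:
Broadcast: 222.103.255.255


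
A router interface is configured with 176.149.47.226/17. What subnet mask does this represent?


/17 means 17 network bits, 15 host bits
Binary: 11111111111111111000000000000000
Mask: 255.255.128.0


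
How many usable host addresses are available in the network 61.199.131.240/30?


Host bits = 32 - 30 = 2
Total addresses = 2^2 = 4
Usable = total - 2 (network and broadcast)
Usable hosts: 2


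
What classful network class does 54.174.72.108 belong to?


First octet: 54
Binary: 00110110
0xxxxxxx -> Class A (1-126)
Class A, default mask 255.0.0.0 (/8)


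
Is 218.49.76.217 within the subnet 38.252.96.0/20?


Subnet network: 38.252.96.0
Test IP AND mask: 218.49.64.0
No, 218.49.76.217 is not in 38.252.96.0/20


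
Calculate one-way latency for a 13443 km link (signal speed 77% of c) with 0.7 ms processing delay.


Speed = 0.77 * 3e5 km/s = 231000 km/s
Propagation delay = 13443 / 231000 = 0.0582 s = 58.1948 ms
Processing delay = 0.7 ms
Total one-way latency = 58.8948 ms


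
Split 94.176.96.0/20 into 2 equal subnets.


New prefix = 20 + 1 = 21
Each subnet has 2048 addresses
  94.176.96.0/21
  94.176.104.0/21
Subnets: 94.176.96.0/21, 94.176.104.0/21


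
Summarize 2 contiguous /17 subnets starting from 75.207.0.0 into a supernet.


Original prefix: /17
Number of subnets: 2 = 2^1
New prefix = 17 - 1 = 16
Supernet: 75.207.0.0/16


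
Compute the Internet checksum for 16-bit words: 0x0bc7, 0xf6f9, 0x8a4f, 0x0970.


Sum all words (with carry folding):
+ 0x0bc7 = 0x0bc7
+ 0xf6f9 = 0x02c1
+ 0x8a4f = 0x8d10
+ 0x0970 = 0x9680
One's complement: ~0x9680
Checksum = 0x697f


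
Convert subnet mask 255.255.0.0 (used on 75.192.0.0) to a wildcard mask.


Subnet mask: 255.255.0.0
Wildcard = 255.255.255.255 - subnet mask
255 - 255 = 0
255 - 255 = 0
255 - 0 = 255
255 - 0 = 255
Wildcard: 0.0.255.255


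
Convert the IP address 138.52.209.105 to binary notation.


138 = 10001010
52 = 00110100
209 = 11010001
105 = 01101001
Binary: 10001010.00110100.11010001.01101001


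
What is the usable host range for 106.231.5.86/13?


Network: 106.224.0.0
Broadcast: 106.231.255.255
First usable = network + 1
Last usable = broadcast - 1
Range: 106.224.0.1 to 106.231.255.254


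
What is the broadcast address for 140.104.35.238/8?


Network: 140.0.0.0/8
Host bits = 24
Set all host bits to 1:
Broadcast: 140.255.255.255


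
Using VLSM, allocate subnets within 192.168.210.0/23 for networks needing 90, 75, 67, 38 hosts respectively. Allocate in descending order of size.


90 hosts -> /25 (126 usable): 192.168.210.0/25
75 hosts -> /25 (126 usable): 192.168.210.128/25
67 hosts -> /25 (126 usable): 192.168.211.0/25
38 hosts -> /26 (62 usable): 192.168.211.128/26
Allocation: 192.168.210.0/25 (90 hosts, 126 usable); 192.168.210.128/25 (75 hosts, 126 usable); 192.168.211.0/25 (67 hosts, 126 usable); 192.168.211.128/26 (38 hosts, 62 usable)


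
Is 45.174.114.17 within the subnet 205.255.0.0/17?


Subnet network: 205.255.0.0
Test IP AND mask: 45.174.0.0
No, 45.174.114.17 is not in 205.255.0.0/17


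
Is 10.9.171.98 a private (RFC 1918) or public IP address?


RFC 1918 private ranges:
  10.0.0.0/8 (10.0.0.0 - 10.255.255.255)
  172.16.0.0/12 (172.16.0.0 - 172.31.255.255)
  192.168.0.0/16 (192.168.0.0 - 192.168.255.255)
Private (in 10.0.0.0/8)


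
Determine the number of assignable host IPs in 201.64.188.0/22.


Host bits = 32 - 22 = 10
Total addresses = 2^10 = 1024
Usable = total - 2 (network and broadcast)
Usable hosts: 1022


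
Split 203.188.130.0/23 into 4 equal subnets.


New prefix = 23 + 2 = 25
Each subnet has 128 addresses
  203.188.130.0/25
  203.188.130.128/25
  203.188.131.0/25
  203.188.131.128/25
Subnets: 203.188.130.0/25, 203.188.130.128/25, 203.188.131.0/25, 203.188.131.128/25


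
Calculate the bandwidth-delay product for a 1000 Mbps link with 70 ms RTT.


BDP = bandwidth * RTT
= 1000 Mbps * 70 ms
= 1000 * 1e6 * 70 / 1000 bits
= 70000000 bits
= 8750000 bytes
= 8544.9219 KB
BDP = 70000000 bits (8750000 bytes)


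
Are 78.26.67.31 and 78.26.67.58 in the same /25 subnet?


Mask: 255.255.255.128
78.26.67.31 AND mask = 78.26.67.0
78.26.67.58 AND mask = 78.26.67.0
Yes, same subnet (78.26.67.0)


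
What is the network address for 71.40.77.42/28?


IP:   01000111.00101000.01001101.00101010
Mask: 11111111.11111111.11111111.11110000
AND operation:
Net:  01000111.00101000.01001101.00100000
Network: 71.40.77.32/28


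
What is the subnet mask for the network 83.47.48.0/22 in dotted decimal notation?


/22 means 22 network bits, 10 host bits
Binary: 11111111111111111111110000000000
Mask: 255.255.252.0


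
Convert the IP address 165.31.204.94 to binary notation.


165 = 10100101
31 = 00011111
204 = 11001100
94 = 01011110
Binary: 10100101.00011111.11001100.01011110


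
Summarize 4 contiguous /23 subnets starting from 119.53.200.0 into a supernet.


Original prefix: /23
Number of subnets: 4 = 2^2
New prefix = 23 - 2 = 21
Supernet: 119.53.200.0/21


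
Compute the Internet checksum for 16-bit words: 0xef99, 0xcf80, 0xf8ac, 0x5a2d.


Sum all words (with carry folding):
+ 0xef99 = 0xef99
+ 0xcf80 = 0xbf1a
+ 0xf8ac = 0xb7c7
+ 0x5a2d = 0x11f5
One's complement: ~0x11f5
Checksum = 0xee0a


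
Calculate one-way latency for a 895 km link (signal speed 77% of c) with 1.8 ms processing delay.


Speed = 0.77 * 3e5 km/s = 231000 km/s
Propagation delay = 895 / 231000 = 0.0039 s = 3.8745 ms
Processing delay = 1.8 ms
Total one-way latency = 5.6745 ms


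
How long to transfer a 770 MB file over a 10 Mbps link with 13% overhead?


Effective throughput = 10 * (1 - 13/100) = 8.7 Mbps
File size in Mb = 770 * 8 = 6160 Mb
Time = 6160 / 8.7
Time = 708.046 seconds


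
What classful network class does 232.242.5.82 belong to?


First octet: 232
Binary: 11101000
1110xxxx -> Class D (224-239)
Class D (multicast), default mask N/A


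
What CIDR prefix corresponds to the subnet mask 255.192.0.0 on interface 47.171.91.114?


Binary: 11111111.11000000.00000000.00000000
Count leading 1s
Prefix: /10


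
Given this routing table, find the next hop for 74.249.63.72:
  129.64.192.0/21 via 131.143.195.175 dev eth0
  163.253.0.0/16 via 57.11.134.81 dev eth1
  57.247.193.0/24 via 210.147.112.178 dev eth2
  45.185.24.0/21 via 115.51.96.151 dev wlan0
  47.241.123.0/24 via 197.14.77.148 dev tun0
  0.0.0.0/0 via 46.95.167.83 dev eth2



Longest prefix match for 74.249.63.72:
  /21 129.64.192.0: no
  /16 163.253.0.0: no
  /24 57.247.193.0: no
  /21 45.185.24.0: no
  /24 47.241.123.0: no
  /0 0.0.0.0: MATCH
Selected: next-hop 46.95.167.83 via eth2 (matched /0)


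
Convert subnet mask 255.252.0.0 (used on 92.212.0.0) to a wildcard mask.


Subnet mask: 255.252.0.0
Wildcard = 255.255.255.255 - subnet mask
255 - 255 = 0
255 - 252 = 3
255 - 0 = 255
255 - 0 = 255
Wildcard: 0.3.255.255


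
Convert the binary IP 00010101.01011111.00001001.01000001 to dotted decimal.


00010101 = 21
01011111 = 95
00001001 = 9
01000001 = 65
IP: 21.95.9.65


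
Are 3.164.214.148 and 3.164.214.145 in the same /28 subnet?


Mask: 255.255.255.240
3.164.214.148 AND mask = 3.164.214.144
3.164.214.145 AND mask = 3.164.214.144
Yes, same subnet (3.164.214.144)


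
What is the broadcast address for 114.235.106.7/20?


Network: 114.235.96.0/20
Host bits = 12
Set all host bits to 1:
Broadcast: 114.235.111.255


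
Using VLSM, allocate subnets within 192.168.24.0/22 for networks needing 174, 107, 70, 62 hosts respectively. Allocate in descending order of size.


174 hosts -> /24 (254 usable): 192.168.24.0/24
107 hosts -> /25 (126 usable): 192.168.25.0/25
70 hosts -> /25 (126 usable): 192.168.25.128/25
62 hosts -> /26 (62 usable): 192.168.26.0/26
Allocation: 192.168.24.0/24 (174 hosts, 254 usable); 192.168.25.0/25 (107 hosts, 126 usable); 192.168.25.128/25 (70 hosts, 126 usable); 192.168.26.0/26 (62 hosts, 62 usable)


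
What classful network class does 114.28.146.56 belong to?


First octet: 114
Binary: 01110010
0xxxxxxx -> Class A (1-126)
Class A, default mask 255.0.0.0 (/8)


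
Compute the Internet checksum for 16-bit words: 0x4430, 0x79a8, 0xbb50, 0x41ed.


Sum all words (with carry folding):
+ 0x4430 = 0x4430
+ 0x79a8 = 0xbdd8
+ 0xbb50 = 0x7929
+ 0x41ed = 0xbb16
One's complement: ~0xbb16
Checksum = 0x44e9
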